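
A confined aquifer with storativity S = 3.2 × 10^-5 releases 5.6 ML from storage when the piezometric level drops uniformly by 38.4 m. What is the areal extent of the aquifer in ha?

ΔV = 5.6 ML = 5600 m³
A = ΔV / (S × Δh) = 5600 / (3.2 × 10^-5 × 38.4) = 4.557 × 10^6 m²
A = 4.557 × 10^6 m² = 455.7 ha

A ≈ 456 ha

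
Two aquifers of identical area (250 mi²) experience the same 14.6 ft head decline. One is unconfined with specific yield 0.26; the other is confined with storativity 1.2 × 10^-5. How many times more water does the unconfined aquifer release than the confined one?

ΔV_u / ΔV_c ≈ 21700

A = 250 mi² = 6.475 × 10^8 m²
Δh = 14.6 ft = 4.45 m
Unconfined: ΔV_u = Sy × A × Δh = 0.26 × 6.475 × 10^8 × 4.45 = 7.492 × 10^8 m³
Confined: ΔV_c = S × A × Δh = 1.2 × 10^-5 × 6.475 × 10^8 × 4.45 = 34580 m³
Ratio = ΔV_u / ΔV_c = Sy / S = 0.26 / 1.2 × 10^-5 = 21670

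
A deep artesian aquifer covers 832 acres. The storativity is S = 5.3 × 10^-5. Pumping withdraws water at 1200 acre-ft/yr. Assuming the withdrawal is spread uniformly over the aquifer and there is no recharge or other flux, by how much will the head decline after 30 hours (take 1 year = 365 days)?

A = 832 acres = 3.367 × 10^6 m²
Q = 1200 acre-ft/yr = 4055 m³/d
t = 30 hours = 1.25 d
ΔV = Q × t = 4055 m³/d × 1.25 d = 5069 m³
Δh = ΔV / (S × A) = 5069 / (5.3 × 10^-5 × 3.367 × 10^6) = 28.41 m

Δh ≈ 28.4 m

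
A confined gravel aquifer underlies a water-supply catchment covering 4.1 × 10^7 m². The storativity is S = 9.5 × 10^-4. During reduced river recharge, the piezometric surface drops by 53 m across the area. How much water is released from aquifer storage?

ΔV ≈ 2.06 × 10^6 m³

ΔV = S × A × Δh = 9.5 × 10^-4 × 4.1 × 10^7 m² × 53 m = 2.064 × 10^6 m³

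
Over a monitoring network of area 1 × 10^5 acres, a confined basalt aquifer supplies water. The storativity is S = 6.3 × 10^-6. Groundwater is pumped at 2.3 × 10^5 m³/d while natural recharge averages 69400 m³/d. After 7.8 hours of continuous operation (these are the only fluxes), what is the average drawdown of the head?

A = 1 × 10^5 acres = 4.047 × 10^8 m²
Net abstraction = 2.3 × 10^5 − 69400 = 1.606 × 10^5 m³/d
t = 7.8 hours = 0.325 d
ΔV = Q × t = 1.606 × 10^5 m³/d × 0.325 d = 52190 m³
Δh = ΔV / (S × A) = 52190 / (6.3 × 10^-6 × 4.047 × 10^8) = 20.47 m

Δh ≈ 20.5 m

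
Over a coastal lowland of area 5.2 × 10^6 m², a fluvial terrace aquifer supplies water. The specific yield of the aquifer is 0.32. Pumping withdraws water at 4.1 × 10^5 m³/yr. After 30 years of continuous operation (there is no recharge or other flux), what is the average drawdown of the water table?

Δh ≈ 7.39 m

Q = 4.1 × 10^5 m³/yr = 1123 m³/d
t = 30 years = 10950 d
ΔV = Q × t = 1123 m³/d × 10950 d = 1.23 × 10^7 m³
Δh = ΔV / (Sy × A) = 1.23 × 10^7 / (0.32 × 5.2 × 10^6) = 7.392 m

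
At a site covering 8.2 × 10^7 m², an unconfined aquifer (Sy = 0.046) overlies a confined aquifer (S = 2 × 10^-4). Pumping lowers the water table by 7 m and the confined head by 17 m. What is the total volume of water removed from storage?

Unconfined: ΔV_u = Sy × A × Δh_u = 0.046 × 8.2 × 10^7 × 7 = 2.64 × 10^7 m³
Confined: ΔV_c = S × A × Δh_c = 2 × 10^-4 × 8.2 × 10^7 × 17 = 2.788 × 10^5 m³
Total ΔV = 2.64 × 10^7 + 2.788 × 10^5 = 2.668 × 10^7 m³

ΔV ≈ 2.67 × 10^7 m³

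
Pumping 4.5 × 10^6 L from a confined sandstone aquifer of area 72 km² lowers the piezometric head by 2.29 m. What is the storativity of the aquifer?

A = 72 km² = 7.2 × 10^7 m²
ΔV = 4.5 × 10^6 L = 4500 m³
S = ΔV / (A × Δh) = 4500 m³ / (7.2 × 10^7 m² × 2.29 m) = 2.729 × 10^-5

S ≈ 2.7 × 10^-5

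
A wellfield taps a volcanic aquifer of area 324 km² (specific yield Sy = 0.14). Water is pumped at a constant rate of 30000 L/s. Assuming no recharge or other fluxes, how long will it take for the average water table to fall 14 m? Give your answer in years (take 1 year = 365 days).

A = 324 km² = 3.24 × 10^8 m²
ΔV = Sy × A × Δh = 0.14 × 3.24 × 10^8 × 14 = 6.35 × 10^8 m³
Q = 30000 L/s = 2.592 × 10^6 m³/d
t = ΔV / Q = 6.35 × 10^8 m³ / 2.592 × 10^6 m³/d = 245 d
t = 245 d ≈ 0.6712 years

t ≈ 0.671 years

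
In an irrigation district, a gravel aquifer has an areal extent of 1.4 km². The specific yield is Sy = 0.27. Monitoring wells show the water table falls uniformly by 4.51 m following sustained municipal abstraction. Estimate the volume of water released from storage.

A = 1.4 km² = 1.4 × 10^6 m²
ΔV = Sy × A × Δh = 0.27 × 1.4 × 10^6 m² × 4.51 m = 1.705 × 10^6 m³

ΔV ≈ 1.7 × 10^6 m³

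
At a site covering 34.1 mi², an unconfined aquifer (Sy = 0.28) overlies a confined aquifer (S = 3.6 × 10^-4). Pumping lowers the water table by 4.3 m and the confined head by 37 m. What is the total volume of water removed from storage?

A = 34.1 mi² = 8.832 × 10^7 m²
Unconfined: ΔV_u = Sy × A × Δh_u = 0.28 × 8.832 × 10^7 × 4.3 = 1.063 × 10^8 m³
Confined: ΔV_c = S × A × Δh_c = 3.6 × 10^-4 × 8.832 × 10^7 × 37 = 1.176 × 10^6 m³
Total ΔV = 1.063 × 10^8 + 1.176 × 10^6 = 1.075 × 10^8 m³

ΔV ≈ 1.08 × 10^8 m³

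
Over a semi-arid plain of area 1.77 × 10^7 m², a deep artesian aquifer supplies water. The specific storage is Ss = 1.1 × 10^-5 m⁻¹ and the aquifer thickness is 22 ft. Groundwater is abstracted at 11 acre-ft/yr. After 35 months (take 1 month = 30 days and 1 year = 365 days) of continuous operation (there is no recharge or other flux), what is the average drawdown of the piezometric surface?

b = 22 ft = 6.706 m
S = Ss × b = 1.1 × 10^-5 m⁻¹ × 6.706 m = 7.376 × 10^-5
Q = 11 acre-ft/yr = 37.17 m³/d
t = 35 months = 1050 d
ΔV = Q × t = 37.17 m³/d × 1050 d = 39030 m³
Δh = ΔV / (S × A) = 39030 / (7.376 × 10^-5 × 1.77 × 10^7) = 29.9 m

Δh ≈ 29.9 m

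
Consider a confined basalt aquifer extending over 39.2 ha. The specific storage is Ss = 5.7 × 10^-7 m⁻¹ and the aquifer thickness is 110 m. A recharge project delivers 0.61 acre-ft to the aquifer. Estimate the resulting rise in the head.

Δh ≈ 30.6 m

S = Ss × b = 5.7 × 10^-7 m⁻¹ × 110 m = 6.27 × 10^-5
A = 39.2 ha = 3.92 × 10^5 m²
ΔV = 0.61 acre-ft = 752.4 m³
Δh = ΔV / (S × A) = 752.4 m³ / (6.27 × 10^-5 × 3.92 × 10^5 m²) = 30.61 m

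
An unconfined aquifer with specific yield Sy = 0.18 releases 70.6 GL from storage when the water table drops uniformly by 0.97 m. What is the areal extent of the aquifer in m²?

ΔV = 70.6 GL = 7.06 × 10^7 m³
A = ΔV / (Sy × Δh) = 7.06 × 10^7 / (0.18 × 0.97) = 4.044 × 10^8 m²

A ≈ 4.04 × 10^8 m²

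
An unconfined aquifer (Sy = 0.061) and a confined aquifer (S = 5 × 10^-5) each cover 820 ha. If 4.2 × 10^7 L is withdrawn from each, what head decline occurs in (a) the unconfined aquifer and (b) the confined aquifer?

Δh_u ≈ 0.084 m; Δh_c ≈ 102 m

A = 820 ha = 8.2 × 10^6 m²
ΔV = 4.2 × 10^7 L = 42000 m³
Unconfined: Δh_u = ΔV/(Sy·A) = 42000/(0.061 × 8.2 × 10^6) = 0.08397 m
Confined: Δh_c = ΔV/(S·A) = 42000/(5 × 10^-5 × 8.2 × 10^6) = 102.4 m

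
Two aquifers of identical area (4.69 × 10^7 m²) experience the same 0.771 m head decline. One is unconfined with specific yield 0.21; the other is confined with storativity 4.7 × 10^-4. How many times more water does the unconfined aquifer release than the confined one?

ΔV_u / ΔV_c ≈ 447

Unconfined: ΔV_u = Sy × A × Δh = 0.21 × 4.69 × 10^7 × 0.771 = 7.594 × 10^6 m³
Confined: ΔV_c = S × A × Δh = 4.7 × 10^-4 × 4.69 × 10^7 × 0.771 = 17000 m³
Ratio = ΔV_u / ΔV_c = Sy / S = 0.21 / 4.7 × 10^-4 = 446.8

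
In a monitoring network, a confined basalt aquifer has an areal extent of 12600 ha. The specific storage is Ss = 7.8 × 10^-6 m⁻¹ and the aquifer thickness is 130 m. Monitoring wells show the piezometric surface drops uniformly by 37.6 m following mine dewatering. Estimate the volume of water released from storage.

S = Ss × b = 7.8 × 10^-6 m⁻¹ × 130 m = 1.014 × 10^-3
A = 12600 ha = 1.26 × 10^8 m²
ΔV = S × A × Δh = 0.001014 × 1.26 × 10^8 m² × 37.6 m = 4.804 × 10^6 m³

ΔV ≈ 4.8 × 10^6 m³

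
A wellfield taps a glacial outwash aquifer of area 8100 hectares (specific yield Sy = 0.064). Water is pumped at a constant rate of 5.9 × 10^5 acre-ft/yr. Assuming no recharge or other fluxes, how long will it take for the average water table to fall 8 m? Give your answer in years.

A = 8100 hectares = 8.1 × 10^7 m²
ΔV = Sy × A × Δh = 0.064 × 8.1 × 10^7 × 8 = 4.147 × 10^7 m³
Q = 5.9 × 10^5 acre-ft/yr = 1.994 × 10^6 m³/d
t = ΔV / Q = 4.147 × 10^7 m³ / 1.994 × 10^6 m³/d = 20.8 d
t = 20.8 d ≈ 0.05699 years

t ≈ 0.057 years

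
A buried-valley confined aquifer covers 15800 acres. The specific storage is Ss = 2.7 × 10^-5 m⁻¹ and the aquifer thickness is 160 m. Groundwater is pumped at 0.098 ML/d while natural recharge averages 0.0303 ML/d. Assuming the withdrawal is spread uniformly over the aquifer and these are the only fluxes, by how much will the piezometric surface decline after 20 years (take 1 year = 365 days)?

Δh ≈ 1.79 m

S = Ss × b = 2.7 × 10^-5 m⁻¹ × 160 m = 4.32 × 10^-3
A = 15800 acres = 6.394 × 10^7 m²
Net abstraction = 0.098 − 0.0303 = 0.0677 ML/d
Q_net = 0.0677 ML/d = 67.7 m³/d
t = 20 years = 7300 d
ΔV = Q × t = 67.7 m³/d × 7300 d = 4.942 × 10^5 m³
Δh = ΔV / (S × A) = 4.942 × 10^5 / (0.00432 × 6.394 × 10^7) = 1.789 m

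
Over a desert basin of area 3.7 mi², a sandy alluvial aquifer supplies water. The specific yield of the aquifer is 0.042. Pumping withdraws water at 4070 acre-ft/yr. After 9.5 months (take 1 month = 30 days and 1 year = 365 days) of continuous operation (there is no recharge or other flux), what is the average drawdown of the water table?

A = 3.7 mi² = 9.583 × 10^6 m²
Q = 4070 acre-ft/yr = 13750 m³/d
t = 9.5 months = 285 d
ΔV = Q × t = 13750 m³/d × 285 d = 3.92 × 10^6 m³
Δh = ΔV / (Sy × A) = 3.92 × 10^6 / (0.042 × 9.583 × 10^6) = 9.739 m

Δh ≈ 9.74 m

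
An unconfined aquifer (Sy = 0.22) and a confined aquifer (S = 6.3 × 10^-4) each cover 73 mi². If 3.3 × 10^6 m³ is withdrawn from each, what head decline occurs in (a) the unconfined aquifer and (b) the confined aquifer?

Δh_u ≈ 0.0793 m; Δh_c ≈ 27.7 m

A = 73 mi² = 1.891 × 10^8 m²
Unconfined: Δh_u = ΔV/(Sy·A) = 3.3 × 10^6/(0.22 × 1.891 × 10^8) = 0.07934 m
Confined: Δh_c = ΔV/(S·A) = 3.3 × 10^6/(6.3 × 10^-4 × 1.891 × 10^8) = 27.7 m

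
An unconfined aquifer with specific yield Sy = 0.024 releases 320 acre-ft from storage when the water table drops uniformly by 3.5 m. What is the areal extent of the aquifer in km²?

A ≈ 4.7 km²

ΔV = 320 acre-ft = 3.947 × 10^5 m³
A = ΔV / (Sy × Δh) = 3.947 × 10^5 / (0.024 × 3.5) = 4.699 × 10^6 m²
A = 4.699 × 10^6 m² = 4.699 km²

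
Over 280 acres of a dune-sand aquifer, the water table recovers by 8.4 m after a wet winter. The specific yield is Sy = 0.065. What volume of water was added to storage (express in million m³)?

ΔV ≈ 0.619 million m³

A = 280 acres = 1.133 × 10^6 m²
ΔV = Sy × A × Δh = 0.065 × 1.133 × 10^6 m² × 8.4 m = 6.187 × 10^5 m³
ΔV = 6.187 × 10^5 m³ = 0.6187 million m³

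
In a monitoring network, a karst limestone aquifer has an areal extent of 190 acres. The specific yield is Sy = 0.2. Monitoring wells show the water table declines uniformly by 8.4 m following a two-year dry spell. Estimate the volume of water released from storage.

ΔV ≈ 1.29 × 10^6 m³

A = 190 acres = 7.689 × 10^5 m²
ΔV = Sy × A × Δh = 0.2 × 7.689 × 10^5 m² × 8.4 m = 1.292 × 10^6 m³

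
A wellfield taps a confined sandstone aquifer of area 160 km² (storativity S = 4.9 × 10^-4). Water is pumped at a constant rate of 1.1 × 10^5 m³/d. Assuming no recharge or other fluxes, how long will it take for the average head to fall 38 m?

A = 160 km² = 1.6 × 10^8 m²
ΔV = S × A × Δh = 4.9 × 10^-4 × 1.6 × 10^8 × 38 = 2.979 × 10^6 m³
t = ΔV / Q = 2.979 × 10^6 m³ / 1.1 × 10^5 m³/d = 27.08 d

t ≈ 27.1 days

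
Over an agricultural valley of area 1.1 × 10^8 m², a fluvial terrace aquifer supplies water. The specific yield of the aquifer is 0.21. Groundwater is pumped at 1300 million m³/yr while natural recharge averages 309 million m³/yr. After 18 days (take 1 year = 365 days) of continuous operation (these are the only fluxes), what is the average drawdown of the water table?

Δh ≈ 2.12 m

Net abstraction = 1300 − 309 = 991 million m³/yr
Q_net = 991 million m³/yr = 2.715 × 10^6 m³/d
ΔV = Q × t = 2.715 × 10^6 m³/d × 18 d = 4.887 × 10^7 m³
Δh = ΔV / (Sy × A) = 4.887 × 10^7 / (0.21 × 1.1 × 10^8) = 2.116 m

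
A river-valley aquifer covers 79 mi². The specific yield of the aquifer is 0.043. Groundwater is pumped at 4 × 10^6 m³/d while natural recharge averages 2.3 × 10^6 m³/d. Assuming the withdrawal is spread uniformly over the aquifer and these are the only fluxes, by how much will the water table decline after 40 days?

Δh ≈ 7.73 m

A = 79 mi² = 2.046 × 10^8 m²
Net abstraction = 4 × 10^6 − 2.3 × 10^6 = 1.7 × 10^6 m³/d
ΔV = Q × t = 1.7 × 10^6 m³/d × 40 d = 6.8 × 10^7 m³
Δh = ΔV / (Sy × A) = 6.8 × 10^7 / (0.043 × 2.046 × 10^8) = 7.729 m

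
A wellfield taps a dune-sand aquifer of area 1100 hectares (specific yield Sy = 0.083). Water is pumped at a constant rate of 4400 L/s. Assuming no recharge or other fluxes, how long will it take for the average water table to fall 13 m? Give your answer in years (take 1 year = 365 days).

t ≈ 0.0855 years

A = 1100 hectares = 1.1 × 10^7 m²
ΔV = Sy × A × Δh = 0.083 × 1.1 × 10^7 × 13 = 1.187 × 10^7 m³
Q = 4400 L/s = 3.802 × 10^5 m³/d
t = ΔV / Q = 1.187 × 10^7 m³ / 3.802 × 10^5 m³/d = 31.22 d
t = 31.22 d ≈ 0.08554 years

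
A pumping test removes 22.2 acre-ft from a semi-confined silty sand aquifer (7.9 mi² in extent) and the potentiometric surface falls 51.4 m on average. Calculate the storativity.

S ≈ 2.6 × 10^-5

A = 7.9 mi² = 2.046 × 10^7 m²
ΔV = 22.2 acre-ft = 27380 m³
S = ΔV / (A × Δh) = 27380 m³ / (2.046 × 10^7 m² × 51.4 m) = 2.604 × 10^-5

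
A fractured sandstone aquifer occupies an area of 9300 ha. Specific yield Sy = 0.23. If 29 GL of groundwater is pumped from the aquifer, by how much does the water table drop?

Δh ≈ 1.36 m

A = 9300 ha = 9.3 × 10^7 m²
ΔV = 29 GL = 2.9 × 10^7 m³
Δh = ΔV / (Sy × A) = 2.9 × 10^7 m³ / (0.23 × 9.3 × 10^7 m²) = 1.356 m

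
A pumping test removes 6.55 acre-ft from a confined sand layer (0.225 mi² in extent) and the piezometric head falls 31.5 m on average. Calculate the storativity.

A = 0.225 mi² = 5.827 × 10^5 m²
ΔV = 6.55 acre-ft = 8079 m³
S = ΔV / (A × Δh) = 8079 m³ / (5.827 × 10^5 m² × 31.5 m) = 4.401 × 10^-4

S ≈ 4.4 × 10^-4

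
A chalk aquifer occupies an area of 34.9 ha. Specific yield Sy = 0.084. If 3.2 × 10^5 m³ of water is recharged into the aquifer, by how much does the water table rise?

Δh ≈ 10.9 m

A = 34.9 ha = 3.49 × 10^5 m²
Δh = ΔV / (Sy × A) = 3.2 × 10^5 m³ / (0.084 × 3.49 × 10^5 m²) = 10.92 m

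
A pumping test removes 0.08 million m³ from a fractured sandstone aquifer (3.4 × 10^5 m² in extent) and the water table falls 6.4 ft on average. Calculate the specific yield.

Sy ≈ 0.12

Δh = 6.4 ft = 1.951 m
ΔV = 0.08 million m³ = 80000 m³
Sy = ΔV / (A × Δh) = 80000 m³ / (3.4 × 10^5 m² × 1.951 m) = 0.1206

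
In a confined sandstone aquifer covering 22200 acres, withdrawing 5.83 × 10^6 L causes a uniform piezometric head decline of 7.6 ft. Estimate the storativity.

S ≈ 2.8 × 10^-5

A = 22200 acres = 8.984 × 10^7 m²
Δh = 7.6 ft = 2.316 m
ΔV = 5.83 × 10^6 L = 5830 m³
S = ΔV / (A × Δh) = 5830 m³ / (8.984 × 10^7 m² × 2.316 m) = 2.801 × 10^-5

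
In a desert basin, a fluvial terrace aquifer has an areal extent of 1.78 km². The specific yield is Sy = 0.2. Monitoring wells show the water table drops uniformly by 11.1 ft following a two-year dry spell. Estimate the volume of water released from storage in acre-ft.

ΔV ≈ 976 acre-ft

A = 1.78 km² = 1.78 × 10^6 m²
Δh = 11.1 ft = 3.383 m
ΔV = Sy × A × Δh = 0.2 × 1.78 × 10^6 m² × 3.383 m = 1.204 × 10^6 m³
ΔV = 1.204 × 10^6 m³ = 976.5 acre-ft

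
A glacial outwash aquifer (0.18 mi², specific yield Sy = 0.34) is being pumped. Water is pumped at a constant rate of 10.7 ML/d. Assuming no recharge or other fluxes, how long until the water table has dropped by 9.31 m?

t ≈ 138 days

A = 0.18 mi² = 4.662 × 10^5 m²
ΔV = Sy × A × Δh = 0.34 × 4.662 × 10^5 × 9.31 = 1.476 × 10^6 m³
Q = 10.7 ML/d = 10700 m³/d
t = ΔV / Q = 1.476 × 10^6 m³ / 10700 m³/d = 137.9 d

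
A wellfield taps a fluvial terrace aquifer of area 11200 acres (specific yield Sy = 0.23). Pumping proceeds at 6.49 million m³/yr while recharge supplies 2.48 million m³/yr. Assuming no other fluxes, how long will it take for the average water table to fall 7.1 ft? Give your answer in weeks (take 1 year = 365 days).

A = 11200 acres = 4.532 × 10^7 m²
Δh = 7.1 ft = 2.164 m
ΔV = Sy × A × Δh = 0.23 × 4.532 × 10^7 × 2.164 = 2.256 × 10^7 m³
Net withdrawal = 6.49 − 2.48 = 4.01 million m³/yr = 10990 m³/d
t = ΔV / Q = 2.256 × 10^7 m³ / 10990 m³/d = 2053 d
t = 2053 d ≈ 293.4 weeks

t ≈ 293 weeks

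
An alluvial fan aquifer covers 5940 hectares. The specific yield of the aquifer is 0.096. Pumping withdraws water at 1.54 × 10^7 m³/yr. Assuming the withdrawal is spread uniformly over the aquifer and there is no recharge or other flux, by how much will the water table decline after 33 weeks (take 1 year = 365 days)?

Δh ≈ 1.71 m

A = 5940 hectares = 5.94 × 10^7 m²
Q = 1.54 × 10^7 m³/yr = 42190 m³/d
t = 33 weeks = 231 d
ΔV = Q × t = 42190 m³/d × 231 d = 9.746 × 10^6 m³
Δh = ΔV / (Sy × A) = 9.746 × 10^6 / (0.096 × 5.94 × 10^7) = 1.709 m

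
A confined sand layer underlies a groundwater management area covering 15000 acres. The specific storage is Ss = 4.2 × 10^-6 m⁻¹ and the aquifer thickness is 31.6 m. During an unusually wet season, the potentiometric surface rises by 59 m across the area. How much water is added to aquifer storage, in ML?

S = Ss × b = 4.2 × 10^-6 m⁻¹ × 31.6 m = 1.327 × 10^-4
A = 15000 acres = 6.07 × 10^7 m²
ΔV = S × A × Δh = 1.327 × 10^-4 × 6.07 × 10^7 m² × 59 m = 4.753 × 10^5 m³
ΔV = 4.753 × 10^5 m³ = 475.3 ML

ΔV ≈ 475 ML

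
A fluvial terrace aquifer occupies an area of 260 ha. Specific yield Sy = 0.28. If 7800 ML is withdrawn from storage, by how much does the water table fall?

Δh ≈ 10.7 m

A = 260 ha = 2.6 × 10^6 m²
ΔV = 7800 ML = 7.8 × 10^6 m³
Δh = ΔV / (Sy × A) = 7.8 × 10^6 m³ / (0.28 × 2.6 × 10^6 m²) = 10.71 m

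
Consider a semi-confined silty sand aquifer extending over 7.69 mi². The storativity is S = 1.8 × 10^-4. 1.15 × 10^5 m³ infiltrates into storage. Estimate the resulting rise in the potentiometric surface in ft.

A = 7.69 mi² = 1.992 × 10^7 m²
Δh = ΔV / (S × A) = 1.15 × 10^5 m³ / (1.8 × 10^-4 × 1.992 × 10^7 m²) = 32.08 m
Δh = 32.08 m = 105.2 ft

Δh ≈ 105 ft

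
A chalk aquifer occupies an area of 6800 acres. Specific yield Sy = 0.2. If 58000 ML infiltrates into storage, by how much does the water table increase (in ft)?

Δh ≈ 34.6 ft

A = 6800 acres = 2.752 × 10^7 m²
ΔV = 58000 ML = 5.8 × 10^7 m³
Δh = ΔV / (Sy × A) = 5.8 × 10^7 m³ / (0.2 × 2.752 × 10^7 m²) = 10.54 m
Δh = 10.54 m = 34.57 ft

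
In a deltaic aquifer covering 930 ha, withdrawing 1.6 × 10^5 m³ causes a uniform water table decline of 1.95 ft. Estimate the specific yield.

A = 930 ha = 9.3 × 10^6 m²
Δh = 1.95 ft = 0.5944 m
Sy = ΔV / (A × Δh) = 1.6 × 10^5 m³ / (9.3 × 10^6 m² × 0.5944 m) = 0.02895

Sy ≈ 0.029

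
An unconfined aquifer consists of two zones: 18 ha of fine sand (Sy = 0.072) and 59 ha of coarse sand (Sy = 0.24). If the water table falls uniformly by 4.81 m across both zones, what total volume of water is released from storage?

ΔV ≈ 7.43 × 10^5 m³

A₁ = 18 ha = 1.8 × 10^5 m²; A₂ = 59 ha = 5.9 × 10^5 m²
ΔV₁ = 0.072 × 1.8 × 10^5 × 4.81 = 62340 m³
ΔV₂ = 0.24 × 5.9 × 10^5 × 4.81 = 6.811 × 10^5 m³
ΔV = ΔV₁ + ΔV₂ = 7.434 × 10^5 m³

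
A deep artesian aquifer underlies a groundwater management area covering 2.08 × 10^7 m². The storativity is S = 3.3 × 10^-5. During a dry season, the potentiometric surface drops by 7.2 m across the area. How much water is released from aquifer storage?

ΔV = S × A × Δh = 3.3 × 10^-5 × 2.08 × 10^7 m² × 7.2 m = 4942 m³

ΔV ≈ 4940 m³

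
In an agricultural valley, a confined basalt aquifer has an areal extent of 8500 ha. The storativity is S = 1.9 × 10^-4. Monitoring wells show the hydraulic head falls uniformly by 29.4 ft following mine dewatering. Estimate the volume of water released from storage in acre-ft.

ΔV ≈ 117 acre-ft

A = 8500 ha = 8.5 × 10^7 m²
Δh = 29.4 ft = 8.961 m
ΔV = S × A × Δh = 1.9 × 10^-4 × 8.5 × 10^7 m² × 8.961 m = 1.447 × 10^5 m³
ΔV = 1.447 × 10^5 m³ = 117.3 acre-ft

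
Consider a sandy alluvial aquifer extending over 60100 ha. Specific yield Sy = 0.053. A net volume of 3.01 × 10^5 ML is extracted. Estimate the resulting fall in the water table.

A = 60100 ha = 6.01 × 10^8 m²
ΔV = 3.01 × 10^5 ML = 3.01 × 10^8 m³
Δh = ΔV / (Sy × A) = 3.01 × 10^8 m³ / (0.053 × 6.01 × 10^8 m²) = 9.45 m

Δh ≈ 9.45 m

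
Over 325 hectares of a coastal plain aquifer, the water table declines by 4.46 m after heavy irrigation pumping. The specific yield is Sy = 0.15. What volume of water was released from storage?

A = 325 hectares = 3.25 × 10^6 m²
ΔV = Sy × A × Δh = 0.15 × 3.25 × 10^6 m² × 4.46 m = 2.174 × 10^6 m³

ΔV ≈ 2.17 × 10^6 m³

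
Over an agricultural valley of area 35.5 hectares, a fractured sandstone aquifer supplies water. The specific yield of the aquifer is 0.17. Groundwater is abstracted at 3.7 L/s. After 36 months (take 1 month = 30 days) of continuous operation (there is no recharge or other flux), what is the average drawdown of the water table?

A = 35.5 hectares = 3.55 × 10^5 m²
Q = 3.7 L/s = 319.7 m³/d
t = 36 months = 1080 d
ΔV = Q × t = 319.7 m³/d × 1080 d = 3.453 × 10^5 m³
Δh = ΔV / (Sy × A) = 3.453 × 10^5 / (0.17 × 3.55 × 10^5) = 5.721 m

Δh ≈ 5.72 m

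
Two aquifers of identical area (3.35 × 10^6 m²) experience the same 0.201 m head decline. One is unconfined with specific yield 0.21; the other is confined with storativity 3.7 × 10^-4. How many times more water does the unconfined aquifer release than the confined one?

ΔV_u / ΔV_c ≈ 568

Unconfined: ΔV_u = Sy × A × Δh = 0.21 × 3.35 × 10^6 × 0.201 = 1.414 × 10^5 m³
Confined: ΔV_c = S × A × Δh = 3.7 × 10^-4 × 3.35 × 10^6 × 0.201 = 249.1 m³
Ratio = ΔV_u / ΔV_c = Sy / S = 0.21 / 3.7 × 10^-4 = 567.6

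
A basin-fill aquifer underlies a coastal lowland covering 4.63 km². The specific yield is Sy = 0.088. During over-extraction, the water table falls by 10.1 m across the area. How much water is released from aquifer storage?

ΔV ≈ 4.12 × 10^6 m³

A = 4.63 km² = 4.63 × 10^6 m²
ΔV = Sy × A × Δh = 0.088 × 4.63 × 10^6 m² × 10.1 m = 4.115 × 10^6 m³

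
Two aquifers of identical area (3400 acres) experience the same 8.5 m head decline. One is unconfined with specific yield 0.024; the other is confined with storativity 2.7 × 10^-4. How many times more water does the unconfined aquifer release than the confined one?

A = 3400 acres = 1.376 × 10^7 m²
Unconfined: ΔV_u = Sy × A × Δh = 0.024 × 1.376 × 10^7 × 8.5 = 2.807 × 10^6 m³
Confined: ΔV_c = S × A × Δh = 2.7 × 10^-4 × 1.376 × 10^7 × 8.5 = 31580 m³
Ratio = ΔV_u / ΔV_c = Sy / S = 0.024 / 2.7 × 10^-4 = 88.89

ΔV_u / ΔV_c ≈ 88.9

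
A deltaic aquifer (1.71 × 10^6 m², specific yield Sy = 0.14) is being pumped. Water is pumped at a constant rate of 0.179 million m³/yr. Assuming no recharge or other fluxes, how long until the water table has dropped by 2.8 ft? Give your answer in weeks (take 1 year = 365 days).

t ≈ 59.5 weeks

Δh = 2.8 ft = 0.8534 m
ΔV = Sy × A × Δh = 0.14 × 1.71 × 10^6 × 0.8534 = 2.043 × 10^5 m³
Q = 0.179 million m³/yr = 490.4 m³/d
t = ΔV / Q = 2.043 × 10^5 m³ / 490.4 m³/d = 416.6 d
t = 416.6 d ≈ 59.52 weeks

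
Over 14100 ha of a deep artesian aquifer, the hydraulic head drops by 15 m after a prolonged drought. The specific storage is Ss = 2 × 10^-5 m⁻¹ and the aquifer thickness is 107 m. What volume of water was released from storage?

S = Ss × b = 2 × 10^-5 m⁻¹ × 107 m = 2.14 × 10^-3
A = 14100 ha = 1.41 × 10^8 m²
ΔV = S × A × Δh = 0.00214 × 1.41 × 10^8 m² × 15 m = 4.526 × 10^6 m³

ΔV ≈ 4.53 × 10^6 m³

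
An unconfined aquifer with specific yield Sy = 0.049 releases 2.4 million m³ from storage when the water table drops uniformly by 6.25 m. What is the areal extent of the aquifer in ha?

A ≈ 784 ha

ΔV = 2.4 million m³ = 2.4 × 10^6 m³
A = ΔV / (Sy × Δh) = 2.4 × 10^6 / (0.049 × 6.25) = 7.837 × 10^6 m²
A = 7.837 × 10^6 m² = 783.7 ha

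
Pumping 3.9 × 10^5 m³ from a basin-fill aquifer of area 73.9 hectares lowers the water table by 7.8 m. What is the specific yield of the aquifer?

A = 73.9 hectares = 7.39 × 10^5 m²
Sy = ΔV / (A × Δh) = 3.9 × 10^5 m³ / (7.39 × 10^5 m² × 7.8 m) = 0.06766

Sy ≈ 0.068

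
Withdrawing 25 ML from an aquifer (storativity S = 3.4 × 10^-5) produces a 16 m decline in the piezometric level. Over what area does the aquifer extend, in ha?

ΔV = 25 ML = 25000 m³
A = ΔV / (S × Δh) = 25000 / (3.4 × 10^-5 × 16) = 4.596 × 10^7 m²
A = 4.596 × 10^7 m² = 4596 ha

A ≈ 4600 ha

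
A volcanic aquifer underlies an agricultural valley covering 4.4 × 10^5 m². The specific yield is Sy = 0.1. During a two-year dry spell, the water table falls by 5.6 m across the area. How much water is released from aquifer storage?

ΔV ≈ 2.46 × 10^5 m³

ΔV = Sy × A × Δh = 0.1 × 4.4 × 10^5 m² × 5.6 m = 2.464 × 10^5 m³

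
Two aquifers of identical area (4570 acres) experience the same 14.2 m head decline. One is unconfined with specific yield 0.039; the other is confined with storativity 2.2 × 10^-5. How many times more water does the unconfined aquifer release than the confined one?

ΔV_u / ΔV_c ≈ 1770

A = 4570 acres = 1.849 × 10^7 m²
Unconfined: ΔV_u = Sy × A × Δh = 0.039 × 1.849 × 10^7 × 14.2 = 1.024 × 10^7 m³
Confined: ΔV_c = S × A × Δh = 2.2 × 10^-5 × 1.849 × 10^7 × 14.2 = 5778 m³
Ratio = ΔV_u / ΔV_c = Sy / S = 0.039 / 2.2 × 10^-5 = 1773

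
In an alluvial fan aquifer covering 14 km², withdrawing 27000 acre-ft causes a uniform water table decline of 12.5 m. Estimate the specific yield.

Sy ≈ 0.19

A = 14 km² = 1.4 × 10^7 m²
ΔV = 27000 acre-ft = 3.33 × 10^7 m³
Sy = ΔV / (A × Δh) = 3.33 × 10^7 m³ / (1.4 × 10^7 m² × 12.5 m) = 0.1903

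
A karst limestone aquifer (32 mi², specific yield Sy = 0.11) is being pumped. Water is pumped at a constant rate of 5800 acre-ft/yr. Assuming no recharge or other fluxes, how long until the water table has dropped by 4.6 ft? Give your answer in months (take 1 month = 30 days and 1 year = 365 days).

t ≈ 21.7 months

A = 32 mi² = 8.288 × 10^7 m²
Δh = 4.6 ft = 1.402 m
ΔV = Sy × A × Δh = 0.11 × 8.288 × 10^7 × 1.402 = 1.278 × 10^7 m³
Q = 5800 acre-ft/yr = 19600 m³/d
t = ΔV / Q = 1.278 × 10^7 m³ / 19600 m³/d = 652.1 d
t = 652.1 d ≈ 21.74 months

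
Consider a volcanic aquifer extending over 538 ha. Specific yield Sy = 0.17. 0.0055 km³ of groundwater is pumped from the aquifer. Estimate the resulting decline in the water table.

Δh ≈ 6.01 m

A = 538 ha = 5.38 × 10^6 m²
ΔV = 0.0055 km³ = 5.5 × 10^6 m³
Δh = ΔV / (Sy × A) = 5.5 × 10^6 m³ / (0.17 × 5.38 × 10^6 m²) = 6.014 m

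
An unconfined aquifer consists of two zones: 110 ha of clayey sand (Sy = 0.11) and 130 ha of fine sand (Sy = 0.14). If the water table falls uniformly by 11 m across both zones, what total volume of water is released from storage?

A₁ = 110 ha = 1.1 × 10^6 m²; A₂ = 130 ha = 1.3 × 10^6 m²
ΔV₁ = 0.11 × 1.1 × 10^6 × 11 = 1.331 × 10^6 m³
ΔV₂ = 0.14 × 1.3 × 10^6 × 11 = 2.002 × 10^6 m³
ΔV = ΔV₁ + ΔV₂ = 3.333 × 10^6 m³

ΔV ≈ 3.33 × 10^6 m³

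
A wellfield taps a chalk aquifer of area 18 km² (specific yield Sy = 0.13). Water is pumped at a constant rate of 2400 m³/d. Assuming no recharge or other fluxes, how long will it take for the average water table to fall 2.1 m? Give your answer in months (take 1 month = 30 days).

t ≈ 68.2 months

A = 18 km² = 1.8 × 10^7 m²
ΔV = Sy × A × Δh = 0.13 × 1.8 × 10^7 × 2.1 = 4.914 × 10^6 m³
t = ΔV / Q = 4.914 × 10^6 m³ / 2400 m³/d = 2048 d
t = 2048 d ≈ 68.25 months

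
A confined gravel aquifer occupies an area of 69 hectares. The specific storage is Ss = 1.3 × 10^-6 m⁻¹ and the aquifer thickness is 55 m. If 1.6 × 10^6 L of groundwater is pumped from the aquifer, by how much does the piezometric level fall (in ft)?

Δh ≈ 106 ft

S = Ss × b = 1.3 × 10^-6 m⁻¹ × 55 m = 7.15 × 10^-5
A = 69 hectares = 6.9 × 10^5 m²
ΔV = 1.6 × 10^6 L = 1600 m³
Δh = ΔV / (S × A) = 1600 m³ / (7.15 × 10^-5 × 6.9 × 10^5 m²) = 32.43 m
Δh = 32.43 m = 106.4 ft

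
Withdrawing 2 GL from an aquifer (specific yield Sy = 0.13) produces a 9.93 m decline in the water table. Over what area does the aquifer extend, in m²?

A ≈ 1.55 × 10^6 m²

ΔV = 2 GL = 2 × 10^6 m³
A = ΔV / (Sy × Δh) = 2 × 10^6 / (0.13 × 9.93) = 1.549 × 10^6 m²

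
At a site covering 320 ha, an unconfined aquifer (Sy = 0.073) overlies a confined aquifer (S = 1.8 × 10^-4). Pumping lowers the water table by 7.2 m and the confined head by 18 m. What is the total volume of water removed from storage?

ΔV ≈ 1.69 × 10^6 m³

A = 320 ha = 3.2 × 10^6 m²
Unconfined: ΔV_u = Sy × A × Δh_u = 0.073 × 3.2 × 10^6 × 7.2 = 1.682 × 10^6 m³
Confined: ΔV_c = S × A × Δh_c = 1.8 × 10^-4 × 3.2 × 10^6 × 18 = 10370 m³
Total ΔV = 1.682 × 10^6 + 10370 = 1.692 × 10^6 m³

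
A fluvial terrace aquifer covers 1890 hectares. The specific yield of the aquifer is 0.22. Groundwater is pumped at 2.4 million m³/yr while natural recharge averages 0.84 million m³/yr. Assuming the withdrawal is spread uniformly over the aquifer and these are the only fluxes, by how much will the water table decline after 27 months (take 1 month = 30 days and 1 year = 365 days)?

Δh ≈ 0.833 m

A = 1890 hectares = 1.89 × 10^7 m²
Net abstraction = 2.4 − 0.84 = 1.56 million m³/yr
Q_net = 1.56 million m³/yr = 4274 m³/d
t = 27 months = 810 d
ΔV = Q × t = 4274 m³/d × 810 d = 3.462 × 10^6 m³
Δh = ΔV / (Sy × A) = 3.462 × 10^6 / (0.22 × 1.89 × 10^7) = 0.8326 m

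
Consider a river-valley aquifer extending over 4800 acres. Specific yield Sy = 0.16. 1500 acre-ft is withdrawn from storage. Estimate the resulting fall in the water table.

A = 4800 acres = 1.942 × 10^7 m²
ΔV = 1500 acre-ft = 1.85 × 10^6 m³
Δh = ΔV / (Sy × A) = 1.85 × 10^6 m³ / (0.16 × 1.942 × 10^7 m²) = 0.5953 m

Δh ≈ 0.595 m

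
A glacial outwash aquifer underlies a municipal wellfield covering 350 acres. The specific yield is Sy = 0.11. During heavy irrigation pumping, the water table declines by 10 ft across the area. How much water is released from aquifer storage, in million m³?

A = 350 acres = 1.416 × 10^6 m²
Δh = 10 ft = 3.048 m
ΔV = Sy × A × Δh = 0.11 × 1.416 × 10^6 m² × 3.048 m = 4.749 × 10^5 m³
ΔV = 4.749 × 10^5 m³ = 0.4749 million m³

ΔV ≈ 0.475 million m³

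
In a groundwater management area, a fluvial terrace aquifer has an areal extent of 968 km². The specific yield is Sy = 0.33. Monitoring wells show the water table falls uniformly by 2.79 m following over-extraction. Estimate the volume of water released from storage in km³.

ΔV ≈ 0.891 km³

A = 968 km² = 9.68 × 10^8 m²
ΔV = Sy × A × Δh = 0.33 × 9.68 × 10^8 m² × 2.79 m = 8.912 × 10^8 m³
ΔV = 8.912 × 10^8 m³ = 0.8912 km³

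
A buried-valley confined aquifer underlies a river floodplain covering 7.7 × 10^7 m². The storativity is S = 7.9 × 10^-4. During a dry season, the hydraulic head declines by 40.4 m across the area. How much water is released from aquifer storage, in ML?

ΔV ≈ 2460 ML

ΔV = S × A × Δh = 7.9 × 10^-4 × 7.7 × 10^7 m² × 40.4 m = 2.458 × 10^6 m³
ΔV = 2.458 × 10^6 m³ = 2458 ML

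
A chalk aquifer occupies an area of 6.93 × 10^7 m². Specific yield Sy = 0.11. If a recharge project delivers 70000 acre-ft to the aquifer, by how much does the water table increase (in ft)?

ΔV = 70000 acre-ft = 8.634 × 10^7 m³
Δh = ΔV / (Sy × A) = 8.634 × 10^7 m³ / (0.11 × 6.93 × 10^7 m²) = 11.33 m
Δh = 11.33 m = 37.16 ft

Δh ≈ 37.2 ft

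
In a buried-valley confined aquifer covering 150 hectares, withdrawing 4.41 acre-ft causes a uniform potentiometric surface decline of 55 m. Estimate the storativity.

A = 150 hectares = 1.5 × 10^6 m²
ΔV = 4.41 acre-ft = 5440 m³
S = ΔV / (A × Δh) = 5440 m³ / (1.5 × 10^6 m² × 55 m) = 6.594 × 10^-5

S ≈ 6.6 × 10^-5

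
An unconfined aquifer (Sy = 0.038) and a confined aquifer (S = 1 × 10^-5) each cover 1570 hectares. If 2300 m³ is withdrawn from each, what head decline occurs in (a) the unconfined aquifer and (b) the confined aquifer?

Δh_u ≈ 0.00386 m; Δh_c ≈ 14.6 m

A = 1570 hectares = 1.57 × 10^7 m²
Unconfined: Δh_u = ΔV/(Sy·A) = 2300/(0.038 × 1.57 × 10^7) = 0.003855 m
Confined: Δh_c = ΔV/(S·A) = 2300/(1 × 10^-5 × 1.57 × 10^7) = 14.65 m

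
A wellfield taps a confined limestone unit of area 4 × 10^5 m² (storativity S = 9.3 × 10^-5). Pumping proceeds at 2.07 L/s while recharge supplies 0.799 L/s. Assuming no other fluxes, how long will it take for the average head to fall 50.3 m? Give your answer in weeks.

ΔV = S × A × Δh = 9.3 × 10^-5 × 4 × 10^5 × 50.3 = 1871 m³
Net withdrawal = 2.07 − 0.799 = 1.271 L/s = 109.8 m³/d
t = ΔV / Q = 1871 m³ / 109.8 m³/d = 17.04 d
t = 17.04 d ≈ 2.434 weeks

t ≈ 2.43 weeks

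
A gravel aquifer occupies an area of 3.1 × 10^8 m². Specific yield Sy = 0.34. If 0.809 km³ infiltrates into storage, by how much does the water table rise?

Δh ≈ 7.68 m

ΔV = 0.809 km³ = 8.09 × 10^8 m³
Δh = ΔV / (Sy × A) = 8.09 × 10^8 m³ / (0.34 × 3.1 × 10^8 m²) = 7.676 m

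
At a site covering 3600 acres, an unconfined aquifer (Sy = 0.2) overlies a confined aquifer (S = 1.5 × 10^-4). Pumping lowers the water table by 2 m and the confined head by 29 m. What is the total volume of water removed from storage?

ΔV ≈ 5.89 × 10^6 m³

A = 3600 acres = 1.457 × 10^7 m²
Unconfined: ΔV_u = Sy × A × Δh_u = 0.2 × 1.457 × 10^7 × 2 = 5.827 × 10^6 m³
Confined: ΔV_c = S × A × Δh_c = 1.5 × 10^-4 × 1.457 × 10^7 × 29 = 63370 m³
Total ΔV = 5.827 × 10^6 + 63370 = 5.891 × 10^6 m³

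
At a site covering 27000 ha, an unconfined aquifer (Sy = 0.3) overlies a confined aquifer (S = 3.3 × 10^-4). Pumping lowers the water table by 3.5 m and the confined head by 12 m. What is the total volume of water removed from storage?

A = 27000 ha = 2.7 × 10^8 m²
Unconfined: ΔV_u = Sy × A × Δh_u = 0.3 × 2.7 × 10^8 × 3.5 = 2.835 × 10^8 m³
Confined: ΔV_c = S × A × Δh_c = 3.3 × 10^-4 × 2.7 × 10^8 × 12 = 1.069 × 10^6 m³
Total ΔV = 2.835 × 10^8 + 1.069 × 10^6 = 2.846 × 10^8 m³

ΔV ≈ 2.85 × 10^8 m³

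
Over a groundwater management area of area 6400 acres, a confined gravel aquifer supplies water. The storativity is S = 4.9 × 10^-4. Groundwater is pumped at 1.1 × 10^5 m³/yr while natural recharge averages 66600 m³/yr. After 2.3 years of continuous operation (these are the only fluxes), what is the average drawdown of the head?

Δh ≈ 7.87 m

A = 6400 acres = 2.59 × 10^7 m²
Net abstraction = 1.1 × 10^5 − 66600 = 43400 m³/yr
Q_net = 43400 m³/yr = 118.9 m³/d
t = 2.3 years = 839.5 d
ΔV = Q × t = 118.9 m³/d × 839.5 d = 99820 m³
Δh = ΔV / (S × A) = 99820 / (4.9 × 10^-4 × 2.59 × 10^7) = 7.865 m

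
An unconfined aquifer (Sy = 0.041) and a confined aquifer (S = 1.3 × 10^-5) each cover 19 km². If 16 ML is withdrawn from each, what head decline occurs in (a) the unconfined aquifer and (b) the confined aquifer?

A = 19 km² = 1.9 × 10^7 m²
ΔV = 16 ML = 16000 m³
Unconfined: Δh_u = ΔV/(Sy·A) = 16000/(0.041 × 1.9 × 10^7) = 0.02054 m
Confined: Δh_c = ΔV/(S·A) = 16000/(1.3 × 10^-5 × 1.9 × 10^7) = 64.78 m

Δh_u ≈ 0.0205 m; Δh_c ≈ 64.8 m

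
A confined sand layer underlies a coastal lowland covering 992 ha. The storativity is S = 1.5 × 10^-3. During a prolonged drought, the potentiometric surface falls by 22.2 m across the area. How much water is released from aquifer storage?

A = 992 ha = 9.92 × 10^6 m²
ΔV = S × A × Δh = 0.0015 × 9.92 × 10^6 m² × 22.2 m = 3.303 × 10^5 m³

ΔV ≈ 3.3 × 10^5 m³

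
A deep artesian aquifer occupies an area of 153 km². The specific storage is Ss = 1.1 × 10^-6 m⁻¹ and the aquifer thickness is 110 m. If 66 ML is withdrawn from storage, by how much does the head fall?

S = Ss × b = 1.1 × 10^-6 m⁻¹ × 110 m = 1.21 × 10^-4
A = 153 km² = 1.53 × 10^8 m²
ΔV = 66 ML = 66000 m³
Δh = ΔV / (S × A) = 66000 m³ / (1.21 × 10^-4 × 1.53 × 10^8 m²) = 3.565 m

Δh ≈ 3.57 m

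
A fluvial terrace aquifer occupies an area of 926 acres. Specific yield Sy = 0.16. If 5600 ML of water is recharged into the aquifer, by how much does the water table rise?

Δh ≈ 9.34 m

A = 926 acres = 3.747 × 10^6 m²
ΔV = 5600 ML = 5.6 × 10^6 m³
Δh = ΔV / (Sy × A) = 5.6 × 10^6 m³ / (0.16 × 3.747 × 10^6 m²) = 9.34 m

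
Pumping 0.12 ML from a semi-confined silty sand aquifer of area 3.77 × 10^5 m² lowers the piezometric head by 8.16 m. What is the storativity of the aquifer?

ΔV = 0.12 ML = 120 m³
S = ΔV / (A × Δh) = 120 m³ / (3.77 × 10^5 m² × 8.16 m) = 3.901 × 10^-5

S ≈ 3.9 × 10^-5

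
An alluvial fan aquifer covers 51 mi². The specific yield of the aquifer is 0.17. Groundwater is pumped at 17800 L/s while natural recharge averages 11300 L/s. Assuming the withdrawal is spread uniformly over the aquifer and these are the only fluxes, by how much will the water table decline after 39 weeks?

Δh ≈ 6.83 m

A = 51 mi² = 1.321 × 10^8 m²
Net abstraction = 17800 − 11300 = 6500 L/s
Q_net = 6500 L/s = 5.616 × 10^5 m³/d
t = 39 weeks = 273 d
ΔV = Q × t = 5.616 × 10^5 m³/d × 273 d = 1.533 × 10^8 m³
Δh = ΔV / (Sy × A) = 1.533 × 10^8 / (0.17 × 1.321 × 10^8) = 6.828 m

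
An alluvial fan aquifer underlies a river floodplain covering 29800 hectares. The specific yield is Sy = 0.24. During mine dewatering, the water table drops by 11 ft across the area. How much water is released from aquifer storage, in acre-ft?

ΔV ≈ 1.94 × 10^5 acre-ft

A = 29800 hectares = 2.98 × 10^8 m²
Δh = 11 ft = 3.353 m
ΔV = Sy × A × Δh = 0.24 × 2.98 × 10^8 m² × 3.353 m = 2.398 × 10^8 m³
ΔV = 2.398 × 10^8 m³ = 1.944 × 10^5 acre-ft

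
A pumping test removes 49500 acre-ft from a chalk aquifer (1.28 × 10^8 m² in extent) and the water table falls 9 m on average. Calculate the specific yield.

Sy ≈ 0.053

ΔV = 49500 acre-ft = 6.106 × 10^7 m³
Sy = ΔV / (A × Δh) = 6.106 × 10^7 m³ / (1.28 × 10^8 m² × 9 m) = 0.053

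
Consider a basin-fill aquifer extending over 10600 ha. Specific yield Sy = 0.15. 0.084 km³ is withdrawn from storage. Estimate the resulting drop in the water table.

Δh ≈ 5.28 m

A = 10600 ha = 1.06 × 10^8 m²
ΔV = 0.084 km³ = 8.4 × 10^7 m³
Δh = ΔV / (Sy × A) = 8.4 × 10^7 m³ / (0.15 × 1.06 × 10^8 m²) = 5.283 m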